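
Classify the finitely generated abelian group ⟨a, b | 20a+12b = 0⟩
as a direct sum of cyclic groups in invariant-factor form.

Answer: M ≅ ℤ^1 ⊕ ℤ/4

Derivation:
rank_ℚ(R)=1; free=2−1=1
SNF(R) diag = [4] → torsion [4]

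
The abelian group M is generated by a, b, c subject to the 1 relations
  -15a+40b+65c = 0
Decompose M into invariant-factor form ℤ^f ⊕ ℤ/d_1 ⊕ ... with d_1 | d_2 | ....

rank_ℚ(R)=1; free=3−1=2
SNF(R) diag = [5] → torsion [5]

Answer: M ≅ ℤ^2 ⊕ ℤ/5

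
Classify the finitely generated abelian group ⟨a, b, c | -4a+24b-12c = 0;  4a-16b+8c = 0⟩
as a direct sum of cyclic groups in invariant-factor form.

Answer: M ≅ ℤ^1 ⊕ ℤ/4 ⊕ ℤ/4

Derivation:
rank_ℚ(R)=2; free=3−2=1
SNF(R) diag = [4, 4] → torsion [4, 4]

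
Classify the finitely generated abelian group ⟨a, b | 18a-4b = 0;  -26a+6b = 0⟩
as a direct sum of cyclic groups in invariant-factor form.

Answer: M ≅ ℤ/2 ⊕ ℤ/2

Derivation:
rank_ℚ(R)=2; free=2−2=0
SNF(R) diag = [2, 2] → torsion [2, 2]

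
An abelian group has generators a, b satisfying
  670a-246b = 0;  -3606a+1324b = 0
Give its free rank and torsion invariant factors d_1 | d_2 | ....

Answer: M ≅ ℤ/2 ⊕ ℤ/2

Derivation:
rank_ℚ(R)=2; free=2−2=0
SNF(R) diag = [2, 2] → torsion [2, 2]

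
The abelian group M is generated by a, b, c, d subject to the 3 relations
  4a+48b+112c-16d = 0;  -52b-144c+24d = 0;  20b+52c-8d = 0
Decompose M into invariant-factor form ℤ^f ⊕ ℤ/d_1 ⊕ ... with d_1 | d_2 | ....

rank_ℚ(R)=3; free=4−3=1
SNF(R) diag = [4, 4, 4] → torsion [4, 4, 4]

Answer: M ≅ ℤ^1 ⊕ ℤ/4 ⊕ ℤ/4 ⊕ ℤ/4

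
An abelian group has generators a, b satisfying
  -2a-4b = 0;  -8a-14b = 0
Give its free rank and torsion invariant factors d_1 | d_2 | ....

Answer: M ≅ ℤ/2 ⊕ ℤ/2

Derivation:
rank_ℚ(R)=2; free=2−2=0
SNF(R) diag = [2, 2] → torsion [2, 2]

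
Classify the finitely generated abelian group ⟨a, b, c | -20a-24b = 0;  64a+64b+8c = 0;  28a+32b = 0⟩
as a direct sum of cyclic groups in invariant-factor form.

rank_ℚ(R)=3; free=3−3=0
SNF(R) diag = [4, 8, 8] → torsion [4, 8, 8]

Answer: M ≅ ℤ/4 ⊕ ℤ/8 ⊕ ℤ/8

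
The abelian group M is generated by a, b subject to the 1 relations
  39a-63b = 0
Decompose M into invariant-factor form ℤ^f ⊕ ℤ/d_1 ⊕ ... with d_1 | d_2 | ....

rank_ℚ(R)=1; free=2−1=1
SNF(R) diag = [3] → torsion [3]

Answer: M ≅ ℤ^1 ⊕ ℤ/3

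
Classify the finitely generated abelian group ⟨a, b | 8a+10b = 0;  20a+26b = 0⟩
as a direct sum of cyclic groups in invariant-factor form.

rank_ℚ(R)=2; free=2−2=0
SNF(R) diag = [2, 4] → torsion [2, 4]

Answer: M ≅ ℤ/2 ⊕ ℤ/4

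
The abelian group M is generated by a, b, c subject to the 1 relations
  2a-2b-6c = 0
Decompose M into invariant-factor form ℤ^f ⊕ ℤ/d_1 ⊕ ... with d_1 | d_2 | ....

rank_ℚ(R)=1; free=3−1=2
SNF(R) diag = [2] → torsion [2]

Answer: M ≅ ℤ^2 ⊕ ℤ/2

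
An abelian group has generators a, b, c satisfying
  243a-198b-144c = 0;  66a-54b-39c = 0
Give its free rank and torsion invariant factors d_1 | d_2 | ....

rank_ℚ(R)=2; free=3−2=1
SNF(R) diag = [3, 9] → torsion [3, 9]

Answer: M ≅ ℤ^1 ⊕ ℤ/3 ⊕ ℤ/9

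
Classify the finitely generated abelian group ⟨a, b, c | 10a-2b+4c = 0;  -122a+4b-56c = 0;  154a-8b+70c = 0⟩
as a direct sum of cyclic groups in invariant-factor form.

rank_ℚ(R)=3; free=3−3=0
SNF(R) diag = [2, 6, 6] → torsion [2, 6, 6]

Answer: M ≅ ℤ/2 ⊕ ℤ/6 ⊕ ℤ/6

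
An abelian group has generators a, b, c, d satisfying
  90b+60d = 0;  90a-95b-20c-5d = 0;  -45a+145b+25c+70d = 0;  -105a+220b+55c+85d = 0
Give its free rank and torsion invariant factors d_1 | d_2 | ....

rank_ℚ(R)=4; free=4−4=0
SNF(R) diag = [5, 15, 30, 60] → torsion [5, 15, 30, 60]

Answer: M ≅ ℤ/5 ⊕ ℤ/15 ⊕ ℤ/30 ⊕ ℤ/60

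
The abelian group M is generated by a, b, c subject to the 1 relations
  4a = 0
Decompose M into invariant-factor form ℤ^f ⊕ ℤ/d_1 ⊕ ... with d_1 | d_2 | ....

Answer: M ≅ ℤ^2 ⊕ ℤ/4

Derivation:
rank_ℚ(R)=1; free=3−1=2
SNF(R) diag = [4] → torsion [4]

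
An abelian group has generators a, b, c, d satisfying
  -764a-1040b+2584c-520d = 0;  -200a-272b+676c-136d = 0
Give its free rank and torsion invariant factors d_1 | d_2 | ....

Answer: M ≅ ℤ^2 ⊕ ℤ/4 ⊕ ℤ/12

Derivation:
rank_ℚ(R)=2; free=4−2=2
SNF(R) diag = [4, 12] → torsion [4, 12]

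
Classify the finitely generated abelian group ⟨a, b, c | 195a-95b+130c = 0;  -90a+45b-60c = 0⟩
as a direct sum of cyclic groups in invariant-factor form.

Answer: M ≅ ℤ^1 ⊕ ℤ/5 ⊕ ℤ/15

Derivation:
rank_ℚ(R)=2; free=3−2=1
SNF(R) diag = [5, 15] → torsion [5, 15]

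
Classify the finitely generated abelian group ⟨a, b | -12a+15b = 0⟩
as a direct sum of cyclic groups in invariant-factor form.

rank_ℚ(R)=1; free=2−1=1
SNF(R) diag = [3] → torsion [3]

Answer: M ≅ ℤ^1 ⊕ ℤ/3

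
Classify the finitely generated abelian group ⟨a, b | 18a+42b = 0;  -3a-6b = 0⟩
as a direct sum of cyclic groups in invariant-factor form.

Answer: M ≅ ℤ/3 ⊕ ℤ/6

Derivation:
rank_ℚ(R)=2; free=2−2=0
SNF(R) diag = [3, 6] → torsion [3, 6]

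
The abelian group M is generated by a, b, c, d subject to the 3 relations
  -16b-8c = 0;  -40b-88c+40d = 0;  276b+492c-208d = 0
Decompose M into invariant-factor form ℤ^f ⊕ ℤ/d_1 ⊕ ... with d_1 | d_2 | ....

rank_ℚ(R)=3; free=4−3=1
SNF(R) diag = [4, 8, 8] → torsion [4, 8, 8]

Answer: M ≅ ℤ^1 ⊕ ℤ/4 ⊕ ℤ/8 ⊕ ℤ/8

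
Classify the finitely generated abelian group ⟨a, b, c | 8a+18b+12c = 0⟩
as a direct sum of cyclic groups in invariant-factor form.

rank_ℚ(R)=1; free=3−1=2
SNF(R) diag = [2] → torsion [2]

Answer: M ≅ ℤ^2 ⊕ ℤ/2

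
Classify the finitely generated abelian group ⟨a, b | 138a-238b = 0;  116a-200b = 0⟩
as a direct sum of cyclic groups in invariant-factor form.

Answer: M ≅ ℤ/2 ⊕ ℤ/4

Derivation:
rank_ℚ(R)=2; free=2−2=0
SNF(R) diag = [2, 4] → torsion [2, 4]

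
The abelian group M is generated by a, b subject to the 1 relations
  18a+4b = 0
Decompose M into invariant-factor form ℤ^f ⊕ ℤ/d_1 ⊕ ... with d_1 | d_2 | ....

rank_ℚ(R)=1; free=2−1=1
SNF(R) diag = [2] → torsion [2]

Answer: M ≅ ℤ^1 ⊕ ℤ/2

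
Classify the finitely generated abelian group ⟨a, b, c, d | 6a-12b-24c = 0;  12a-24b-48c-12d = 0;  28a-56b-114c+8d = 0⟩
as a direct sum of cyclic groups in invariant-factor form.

rank_ℚ(R)=3; free=4−3=1
SNF(R) diag = [2, 6, 12] → torsion [2, 6, 12]

Answer: M ≅ ℤ^1 ⊕ ℤ/2 ⊕ ℤ/6 ⊕ ℤ/12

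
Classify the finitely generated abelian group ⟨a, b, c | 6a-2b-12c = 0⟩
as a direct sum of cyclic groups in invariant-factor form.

rank_ℚ(R)=1; free=3−1=2
SNF(R) diag = [2] → torsion [2]

Answer: M ≅ ℤ^2 ⊕ ℤ/2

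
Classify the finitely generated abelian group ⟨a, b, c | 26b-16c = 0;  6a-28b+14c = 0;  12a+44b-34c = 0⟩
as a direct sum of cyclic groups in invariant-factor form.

rank_ℚ(R)=3; free=3−3=0
SNF(R) diag = [2, 6, 6] → torsion [2, 6, 6]

Answer: M ≅ ℤ/2 ⊕ ℤ/6 ⊕ ℤ/6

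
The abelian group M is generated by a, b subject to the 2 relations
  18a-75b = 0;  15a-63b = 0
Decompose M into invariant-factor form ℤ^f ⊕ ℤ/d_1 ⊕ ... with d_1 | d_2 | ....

Answer: M ≅ ℤ/3 ⊕ ℤ/3

Derivation:
rank_ℚ(R)=2; free=2−2=0
SNF(R) diag = [3, 3] → torsion [3, 3]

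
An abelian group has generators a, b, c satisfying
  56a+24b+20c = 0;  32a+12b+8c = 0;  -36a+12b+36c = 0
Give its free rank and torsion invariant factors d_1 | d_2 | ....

rank_ℚ(R)=3; free=3−3=0
SNF(R) diag = [4, 12, 12] → torsion [4, 12, 12]

Answer: M ≅ ℤ/4 ⊕ ℤ/12 ⊕ ℤ/12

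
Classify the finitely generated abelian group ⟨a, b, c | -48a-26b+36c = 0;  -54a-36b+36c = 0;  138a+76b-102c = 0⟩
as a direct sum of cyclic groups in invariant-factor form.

Answer: M ≅ ℤ/2 ⊕ ℤ/6 ⊕ ℤ/18

Derivation:
rank_ℚ(R)=3; free=3−3=0
SNF(R) diag = [2, 6, 18] → torsion [2, 6, 18]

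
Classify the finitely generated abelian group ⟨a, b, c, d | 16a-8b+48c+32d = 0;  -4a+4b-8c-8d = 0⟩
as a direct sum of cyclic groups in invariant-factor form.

rank_ℚ(R)=2; free=4−2=2
SNF(R) diag = [4, 8] → torsion [4, 8]

Answer: M ≅ ℤ^2 ⊕ ℤ/4 ⊕ ℤ/8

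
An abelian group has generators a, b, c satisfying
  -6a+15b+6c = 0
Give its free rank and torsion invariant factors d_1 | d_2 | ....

Answer: M ≅ ℤ^2 ⊕ ℤ/3

Derivation:
rank_ℚ(R)=1; free=3−1=2
SNF(R) diag = [3] → torsion [3]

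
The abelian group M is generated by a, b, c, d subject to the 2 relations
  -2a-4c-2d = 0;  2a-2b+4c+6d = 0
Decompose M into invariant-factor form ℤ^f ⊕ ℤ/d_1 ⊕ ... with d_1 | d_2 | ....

Answer: M ≅ ℤ^2 ⊕ ℤ/2 ⊕ ℤ/2

Derivation:
rank_ℚ(R)=2; free=4−2=2
SNF(R) diag = [2, 2] → torsion [2, 2]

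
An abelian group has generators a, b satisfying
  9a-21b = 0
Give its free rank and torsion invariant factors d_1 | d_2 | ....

rank_ℚ(R)=1; free=2−1=1
SNF(R) diag = [3] → torsion [3]

Answer: M ≅ ℤ^1 ⊕ ℤ/3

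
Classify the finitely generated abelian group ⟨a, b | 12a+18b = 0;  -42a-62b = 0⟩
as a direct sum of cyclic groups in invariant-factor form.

rank_ℚ(R)=2; free=2−2=0
SNF(R) diag = [2, 6] → torsion [2, 6]

Answer: M ≅ ℤ/2 ⊕ ℤ/6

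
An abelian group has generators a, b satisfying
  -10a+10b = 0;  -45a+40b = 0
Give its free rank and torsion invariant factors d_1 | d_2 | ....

rank_ℚ(R)=2; free=2−2=0
SNF(R) diag = [5, 10] → torsion [5, 10]

Answer: M ≅ ℤ/5 ⊕ ℤ/10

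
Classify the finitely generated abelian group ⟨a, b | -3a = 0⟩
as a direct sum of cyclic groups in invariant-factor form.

Answer: M ≅ ℤ^1 ⊕ ℤ/3

Derivation:
rank_ℚ(R)=1; free=2−1=1
SNF(R) diag = [3] → torsion [3]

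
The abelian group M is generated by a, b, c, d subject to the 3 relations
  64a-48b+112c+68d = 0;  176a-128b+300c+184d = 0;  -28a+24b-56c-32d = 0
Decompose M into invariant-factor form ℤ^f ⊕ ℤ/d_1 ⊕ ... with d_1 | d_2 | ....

rank_ℚ(R)=3; free=4−3=1
SNF(R) diag = [4, 4, 4] → torsion [4, 4, 4]

Answer: M ≅ ℤ^1 ⊕ ℤ/4 ⊕ ℤ/4 ⊕ ℤ/4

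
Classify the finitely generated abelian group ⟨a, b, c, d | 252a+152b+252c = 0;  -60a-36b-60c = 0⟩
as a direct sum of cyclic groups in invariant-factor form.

rank_ℚ(R)=2; free=4−2=2
SNF(R) diag = [4, 12] → torsion [4, 12]

Answer: M ≅ ℤ^2 ⊕ ℤ/4 ⊕ ℤ/12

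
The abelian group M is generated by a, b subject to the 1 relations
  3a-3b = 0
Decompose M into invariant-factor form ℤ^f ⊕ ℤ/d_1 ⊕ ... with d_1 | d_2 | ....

rank_ℚ(R)=1; free=2−1=1
SNF(R) diag = [3] → torsion [3]

Answer: M ≅ ℤ^1 ⊕ ℤ/3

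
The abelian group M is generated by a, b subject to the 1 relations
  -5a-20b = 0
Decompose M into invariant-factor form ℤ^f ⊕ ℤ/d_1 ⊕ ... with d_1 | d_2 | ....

rank_ℚ(R)=1; free=2−1=1
SNF(R) diag = [5] → torsion [5]

Answer: M ≅ ℤ^1 ⊕ ℤ/5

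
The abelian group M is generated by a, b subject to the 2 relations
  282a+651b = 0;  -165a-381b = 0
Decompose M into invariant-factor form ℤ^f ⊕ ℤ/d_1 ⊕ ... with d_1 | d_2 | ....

rank_ℚ(R)=2; free=2−2=0
SNF(R) diag = [3, 9] → torsion [3, 9]

Answer: M ≅ ℤ/3 ⊕ ℤ/9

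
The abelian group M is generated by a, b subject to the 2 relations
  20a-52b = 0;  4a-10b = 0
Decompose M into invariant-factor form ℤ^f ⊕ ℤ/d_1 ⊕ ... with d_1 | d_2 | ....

rank_ℚ(R)=2; free=2−2=0
SNF(R) diag = [2, 4] → torsion [2, 4]

Answer: M ≅ ℤ/2 ⊕ ℤ/4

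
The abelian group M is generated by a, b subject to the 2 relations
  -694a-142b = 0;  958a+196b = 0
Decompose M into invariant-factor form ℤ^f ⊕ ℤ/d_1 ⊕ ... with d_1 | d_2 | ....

Answer: M ≅ ℤ/2 ⊕ ℤ/6

Derivation:
rank_ℚ(R)=2; free=2−2=0
SNF(R) diag = [2, 6] → torsion [2, 6]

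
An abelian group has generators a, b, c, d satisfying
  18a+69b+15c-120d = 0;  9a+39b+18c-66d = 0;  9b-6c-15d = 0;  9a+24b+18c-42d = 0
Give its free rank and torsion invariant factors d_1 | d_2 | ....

rank_ℚ(R)=4; free=4−4=0
SNF(R) diag = [3, 3, 3, 9] → torsion [3, 3, 3, 9]

Answer: M ≅ ℤ/3 ⊕ ℤ/3 ⊕ ℤ/3 ⊕ ℤ/9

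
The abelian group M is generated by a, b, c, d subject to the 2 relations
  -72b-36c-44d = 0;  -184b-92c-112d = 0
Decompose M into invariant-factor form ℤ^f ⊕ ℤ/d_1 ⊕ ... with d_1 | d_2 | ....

rank_ℚ(R)=2; free=4−2=2
SNF(R) diag = [4, 4] → torsion [4, 4]

Answer: M ≅ ℤ^2 ⊕ ℤ/4 ⊕ ℤ/4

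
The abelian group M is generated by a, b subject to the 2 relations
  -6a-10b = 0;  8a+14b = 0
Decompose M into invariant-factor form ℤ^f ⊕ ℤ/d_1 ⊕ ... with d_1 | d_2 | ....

rank_ℚ(R)=2; free=2−2=0
SNF(R) diag = [2, 2] → torsion [2, 2]

Answer: M ≅ ℤ/2 ⊕ ℤ/2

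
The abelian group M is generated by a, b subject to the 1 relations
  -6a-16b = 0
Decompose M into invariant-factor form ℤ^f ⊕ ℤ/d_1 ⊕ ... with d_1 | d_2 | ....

Answer: M ≅ ℤ^1 ⊕ ℤ/2

Derivation:
rank_ℚ(R)=1; free=2−1=1
SNF(R) diag = [2] → torsion [2]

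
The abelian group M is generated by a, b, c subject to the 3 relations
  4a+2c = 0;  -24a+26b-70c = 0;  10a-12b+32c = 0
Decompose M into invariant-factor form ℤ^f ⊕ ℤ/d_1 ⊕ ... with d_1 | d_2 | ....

Answer: M ≅ ℤ/2 ⊕ ℤ/2 ⊕ ℤ/6

Derivation:
rank_ℚ(R)=3; free=3−3=0
SNF(R) diag = [2, 2, 6] → torsion [2, 2, 6]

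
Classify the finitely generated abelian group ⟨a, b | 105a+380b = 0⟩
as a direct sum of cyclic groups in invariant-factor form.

rank_ℚ(R)=1; free=2−1=1
SNF(R) diag = [5] → torsion [5]

Answer: M ≅ ℤ^1 ⊕ ℤ/5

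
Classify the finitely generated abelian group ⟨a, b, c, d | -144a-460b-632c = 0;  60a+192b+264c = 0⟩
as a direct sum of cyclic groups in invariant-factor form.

Answer: M ≅ ℤ^2 ⊕ ℤ/4 ⊕ ℤ/12

Derivation:
rank_ℚ(R)=2; free=4−2=2
SNF(R) diag = [4, 12] → torsion [4, 12]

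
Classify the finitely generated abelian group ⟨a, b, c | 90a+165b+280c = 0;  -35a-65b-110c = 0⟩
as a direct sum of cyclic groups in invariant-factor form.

Answer: M ≅ ℤ^1 ⊕ ℤ/5 ⊕ ℤ/5

Derivation:
rank_ℚ(R)=2; free=3−2=1
SNF(R) diag = [5, 5] → torsion [5, 5]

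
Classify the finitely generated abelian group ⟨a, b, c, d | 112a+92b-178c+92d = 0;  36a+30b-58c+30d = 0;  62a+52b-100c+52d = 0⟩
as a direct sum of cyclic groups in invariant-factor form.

Answer: M ≅ ℤ^1 ⊕ ℤ/2 ⊕ ℤ/2 ⊕ ℤ/6

Derivation:
rank_ℚ(R)=3; free=4−3=1
SNF(R) diag = [2, 2, 6] → torsion [2, 2, 6]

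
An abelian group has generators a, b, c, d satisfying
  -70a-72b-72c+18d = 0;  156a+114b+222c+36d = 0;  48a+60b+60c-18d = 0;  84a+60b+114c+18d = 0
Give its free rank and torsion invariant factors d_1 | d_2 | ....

Answer: M ≅ ℤ/2 ⊕ ℤ/6 ⊕ ℤ/18 ⊕ ℤ/54

Derivation:
rank_ℚ(R)=4; free=4−4=0
SNF(R) diag = [2, 6, 18, 54] → torsion [2, 6, 18, 54]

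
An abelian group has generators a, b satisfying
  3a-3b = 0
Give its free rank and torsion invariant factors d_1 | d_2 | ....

rank_ℚ(R)=1; free=2−1=1
SNF(R) diag = [3] → torsion [3]

Answer: M ≅ ℤ^1 ⊕ ℤ/3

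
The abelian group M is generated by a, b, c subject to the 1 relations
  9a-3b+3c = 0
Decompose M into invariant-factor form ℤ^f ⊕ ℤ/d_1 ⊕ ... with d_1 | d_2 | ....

Answer: M ≅ ℤ^2 ⊕ ℤ/3

Derivation:
rank_ℚ(R)=1; free=3−1=2
SNF(R) diag = [3] → torsion [3]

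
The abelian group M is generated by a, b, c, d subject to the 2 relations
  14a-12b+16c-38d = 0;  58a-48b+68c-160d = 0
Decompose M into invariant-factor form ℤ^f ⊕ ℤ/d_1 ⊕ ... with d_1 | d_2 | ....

rank_ℚ(R)=2; free=4−2=2
SNF(R) diag = [2, 6] → torsion [2, 6]

Answer: M ≅ ℤ^2 ⊕ ℤ/2 ⊕ ℤ/6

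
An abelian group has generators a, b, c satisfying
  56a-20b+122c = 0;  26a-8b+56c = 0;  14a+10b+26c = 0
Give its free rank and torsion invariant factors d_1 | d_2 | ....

rank_ℚ(R)=3; free=3−3=0
SNF(R) diag = [2, 6, 18] → torsion [2, 6, 18]

Answer: M ≅ ℤ/2 ⊕ ℤ/6 ⊕ ℤ/18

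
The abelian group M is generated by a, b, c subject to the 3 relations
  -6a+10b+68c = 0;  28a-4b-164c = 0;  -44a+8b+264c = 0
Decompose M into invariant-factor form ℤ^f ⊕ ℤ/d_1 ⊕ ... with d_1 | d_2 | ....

Answer: M ≅ ℤ/2 ⊕ ℤ/4 ⊕ ℤ/4

Derivation:
rank_ℚ(R)=3; free=3−3=0
SNF(R) diag = [2, 4, 4] → torsion [2, 4, 4]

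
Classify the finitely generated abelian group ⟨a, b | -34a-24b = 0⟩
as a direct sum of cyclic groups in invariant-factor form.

rank_ℚ(R)=1; free=2−1=1
SNF(R) diag = [2] → torsion [2]

Answer: M ≅ ℤ^1 ⊕ ℤ/2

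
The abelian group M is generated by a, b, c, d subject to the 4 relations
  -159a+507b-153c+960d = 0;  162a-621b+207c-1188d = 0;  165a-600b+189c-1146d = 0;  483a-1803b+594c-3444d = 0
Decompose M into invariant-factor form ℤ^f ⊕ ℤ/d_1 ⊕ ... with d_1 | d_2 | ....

Answer: M ≅ ℤ/3 ⊕ ℤ/9 ⊕ ℤ/27 ⊕ ℤ/54

Derivation:
rank_ℚ(R)=4; free=4−4=0
SNF(R) diag = [3, 9, 27, 54] → torsion [3, 9, 27, 54]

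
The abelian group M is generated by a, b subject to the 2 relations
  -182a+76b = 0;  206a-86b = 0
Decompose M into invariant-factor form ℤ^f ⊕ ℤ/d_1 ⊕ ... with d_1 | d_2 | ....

Answer: M ≅ ℤ/2 ⊕ ℤ/2

Derivation:
rank_ℚ(R)=2; free=2−2=0
SNF(R) diag = [2, 2] → torsion [2, 2]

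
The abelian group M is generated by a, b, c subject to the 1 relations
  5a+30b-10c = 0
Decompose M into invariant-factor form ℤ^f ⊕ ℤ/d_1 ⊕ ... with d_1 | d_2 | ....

Answer: M ≅ ℤ^2 ⊕ ℤ/5

Derivation:
rank_ℚ(R)=1; free=3−1=2
SNF(R) diag = [5] → torsion [5]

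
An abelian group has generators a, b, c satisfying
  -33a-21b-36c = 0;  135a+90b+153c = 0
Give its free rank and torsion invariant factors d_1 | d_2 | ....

Answer: M ≅ ℤ^1 ⊕ ℤ/3 ⊕ ℤ/9

Derivation:
rank_ℚ(R)=2; free=3−2=1
SNF(R) diag = [3, 9] → torsion [3, 9]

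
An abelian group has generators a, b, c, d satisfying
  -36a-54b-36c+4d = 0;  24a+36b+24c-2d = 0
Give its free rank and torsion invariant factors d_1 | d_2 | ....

Answer: M ≅ ℤ^2 ⊕ ℤ/2 ⊕ ℤ/6

Derivation:
rank_ℚ(R)=2; free=4−2=2
SNF(R) diag = [2, 6] → torsion [2, 6]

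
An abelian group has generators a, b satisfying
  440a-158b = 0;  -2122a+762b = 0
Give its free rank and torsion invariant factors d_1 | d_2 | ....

rank_ℚ(R)=2; free=2−2=0
SNF(R) diag = [2, 2] → torsion [2, 2]

Answer: M ≅ ℤ/2 ⊕ ℤ/2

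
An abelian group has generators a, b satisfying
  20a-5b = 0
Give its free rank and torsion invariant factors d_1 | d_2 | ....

rank_ℚ(R)=1; free=2−1=1
SNF(R) diag = [5] → torsion [5]

Answer: M ≅ ℤ^1 ⊕ ℤ/5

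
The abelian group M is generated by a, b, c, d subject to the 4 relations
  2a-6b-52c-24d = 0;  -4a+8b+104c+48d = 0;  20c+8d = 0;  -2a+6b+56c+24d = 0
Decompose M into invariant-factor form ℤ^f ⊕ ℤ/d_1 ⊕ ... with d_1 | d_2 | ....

rank_ℚ(R)=4; free=4−4=0
SNF(R) diag = [2, 4, 4, 8] → torsion [2, 4, 4, 8]

Answer: M ≅ ℤ/2 ⊕ ℤ/4 ⊕ ℤ/4 ⊕ ℤ/8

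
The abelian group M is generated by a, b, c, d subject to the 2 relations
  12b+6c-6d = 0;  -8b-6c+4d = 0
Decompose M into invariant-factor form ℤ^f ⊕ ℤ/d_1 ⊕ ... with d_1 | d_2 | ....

rank_ℚ(R)=2; free=4−2=2
SNF(R) diag = [2, 6] → torsion [2, 6]

Answer: M ≅ ℤ^2 ⊕ ℤ/2 ⊕ ℤ/6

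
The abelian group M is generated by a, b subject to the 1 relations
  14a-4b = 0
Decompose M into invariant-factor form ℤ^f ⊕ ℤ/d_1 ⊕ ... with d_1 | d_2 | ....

Answer: M ≅ ℤ^1 ⊕ ℤ/2

Derivation:
rank_ℚ(R)=1; free=2−1=1
SNF(R) diag = [2] → torsion [2]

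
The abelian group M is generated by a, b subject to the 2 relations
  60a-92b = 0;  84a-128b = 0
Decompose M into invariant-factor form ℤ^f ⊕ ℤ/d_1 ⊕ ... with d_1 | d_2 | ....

rank_ℚ(R)=2; free=2−2=0
SNF(R) diag = [4, 12] → torsion [4, 12]

Answer: M ≅ ℤ/4 ⊕ ℤ/12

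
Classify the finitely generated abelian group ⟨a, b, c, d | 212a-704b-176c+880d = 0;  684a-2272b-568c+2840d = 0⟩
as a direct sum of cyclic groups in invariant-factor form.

rank_ℚ(R)=2; free=4−2=2
SNF(R) diag = [4, 8] → torsion [4, 8]

Answer: M ≅ ℤ^2 ⊕ ℤ/4 ⊕ ℤ/8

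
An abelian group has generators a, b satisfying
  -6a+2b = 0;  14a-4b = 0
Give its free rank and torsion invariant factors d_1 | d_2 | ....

Answer: M ≅ ℤ/2 ⊕ ℤ/2

Derivation:
rank_ℚ(R)=2; free=2−2=0
SNF(R) diag = [2, 2] → torsion [2, 2]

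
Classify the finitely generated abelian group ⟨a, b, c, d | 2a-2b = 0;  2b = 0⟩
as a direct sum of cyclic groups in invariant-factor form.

rank_ℚ(R)=2; free=4−2=2
SNF(R) diag = [2, 2] → torsion [2, 2]

Answer: M ≅ ℤ^2 ⊕ ℤ/2 ⊕ ℤ/2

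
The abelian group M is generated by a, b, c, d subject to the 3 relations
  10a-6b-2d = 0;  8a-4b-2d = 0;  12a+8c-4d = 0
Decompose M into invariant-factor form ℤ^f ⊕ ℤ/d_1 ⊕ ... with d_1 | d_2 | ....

Answer: M ≅ ℤ^1 ⊕ ℤ/2 ⊕ ℤ/2 ⊕ ℤ/4

Derivation:
rank_ℚ(R)=3; free=4−3=1
SNF(R) diag = [2, 2, 4] → torsion [2, 2, 4]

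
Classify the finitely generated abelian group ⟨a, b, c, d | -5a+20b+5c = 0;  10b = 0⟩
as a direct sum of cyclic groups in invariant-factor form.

rank_ℚ(R)=2; free=4−2=2
SNF(R) diag = [5, 10] → torsion [5, 10]

Answer: M ≅ ℤ^2 ⊕ ℤ/5 ⊕ ℤ/10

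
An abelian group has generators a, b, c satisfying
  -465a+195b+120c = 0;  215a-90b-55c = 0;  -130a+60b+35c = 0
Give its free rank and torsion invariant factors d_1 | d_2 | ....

rank_ℚ(R)=3; free=3−3=0
SNF(R) diag = [5, 15, 15] → torsion [5, 15, 15]

Answer: M ≅ ℤ/5 ⊕ ℤ/15 ⊕ ℤ/15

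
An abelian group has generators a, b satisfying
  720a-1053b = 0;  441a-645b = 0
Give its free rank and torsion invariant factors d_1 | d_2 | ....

rank_ℚ(R)=2; free=2−2=0
SNF(R) diag = [3, 9] → torsion [3, 9]

Answer: M ≅ ℤ/3 ⊕ ℤ/9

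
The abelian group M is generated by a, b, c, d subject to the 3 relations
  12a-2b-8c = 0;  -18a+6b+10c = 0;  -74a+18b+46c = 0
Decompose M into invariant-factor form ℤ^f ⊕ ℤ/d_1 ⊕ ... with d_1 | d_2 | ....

Answer: M ≅ ℤ^1 ⊕ ℤ/2 ⊕ ℤ/2 ⊕ ℤ/4

Derivation:
rank_ℚ(R)=3; free=4−3=1
SNF(R) diag = [2, 2, 4] → torsion [2, 2, 4]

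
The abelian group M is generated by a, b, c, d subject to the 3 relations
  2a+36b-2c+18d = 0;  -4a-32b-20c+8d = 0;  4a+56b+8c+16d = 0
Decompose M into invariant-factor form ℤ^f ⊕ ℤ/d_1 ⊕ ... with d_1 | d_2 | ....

rank_ℚ(R)=3; free=4−3=1
SNF(R) diag = [2, 4, 12] → torsion [2, 4, 12]

Answer: M ≅ ℤ^1 ⊕ ℤ/2 ⊕ ℤ/4 ⊕ ℤ/12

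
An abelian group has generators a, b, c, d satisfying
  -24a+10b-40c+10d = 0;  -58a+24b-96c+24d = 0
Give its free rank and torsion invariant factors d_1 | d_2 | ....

Answer: M ≅ ℤ^2 ⊕ ℤ/2 ⊕ ℤ/2

Derivation:
rank_ℚ(R)=2; free=4−2=2
SNF(R) diag = [2, 2] → torsion [2, 2]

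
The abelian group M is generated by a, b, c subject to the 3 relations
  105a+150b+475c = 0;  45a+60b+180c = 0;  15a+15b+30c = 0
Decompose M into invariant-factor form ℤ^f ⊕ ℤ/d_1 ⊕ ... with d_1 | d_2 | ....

rank_ℚ(R)=3; free=3−3=0
SNF(R) diag = [5, 15, 15] → torsion [5, 15, 15]

Answer: M ≅ ℤ/5 ⊕ ℤ/15 ⊕ ℤ/15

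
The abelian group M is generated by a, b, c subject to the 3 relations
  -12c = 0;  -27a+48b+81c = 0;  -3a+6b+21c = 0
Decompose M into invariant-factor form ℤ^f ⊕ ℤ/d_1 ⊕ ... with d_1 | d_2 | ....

rank_ℚ(R)=3; free=3−3=0
SNF(R) diag = [3, 6, 12] → torsion [3, 6, 12]

Answer: M ≅ ℤ/3 ⊕ ℤ/6 ⊕ ℤ/12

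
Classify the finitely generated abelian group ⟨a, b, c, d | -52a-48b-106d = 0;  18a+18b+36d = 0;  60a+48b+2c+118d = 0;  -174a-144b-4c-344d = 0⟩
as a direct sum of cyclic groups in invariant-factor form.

Answer: M ≅ ℤ/2 ⊕ ℤ/2 ⊕ ℤ/6 ⊕ ℤ/18

Derivation:
rank_ℚ(R)=4; free=4−4=0
SNF(R) diag = [2, 2, 6, 18] → torsion [2, 2, 6, 18]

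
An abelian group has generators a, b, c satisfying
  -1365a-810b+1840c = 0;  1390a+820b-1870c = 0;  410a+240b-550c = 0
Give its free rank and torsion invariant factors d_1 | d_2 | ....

rank_ℚ(R)=3; free=3−3=0
SNF(R) diag = [5, 10, 20] → torsion [5, 10, 20]

Answer: M ≅ ℤ/5 ⊕ ℤ/10 ⊕ ℤ/20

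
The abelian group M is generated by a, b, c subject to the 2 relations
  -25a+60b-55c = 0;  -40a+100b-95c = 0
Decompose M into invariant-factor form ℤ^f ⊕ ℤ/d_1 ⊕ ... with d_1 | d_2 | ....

Answer: M ≅ ℤ^1 ⊕ ℤ/5 ⊕ ℤ/5

Derivation:
rank_ℚ(R)=2; free=3−2=1
SNF(R) diag = [5, 5] → torsion [5, 5]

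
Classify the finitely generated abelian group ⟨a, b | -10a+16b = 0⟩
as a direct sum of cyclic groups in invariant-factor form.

rank_ℚ(R)=1; free=2−1=1
SNF(R) diag = [2] → torsion [2]

Answer: M ≅ ℤ^1 ⊕ ℤ/2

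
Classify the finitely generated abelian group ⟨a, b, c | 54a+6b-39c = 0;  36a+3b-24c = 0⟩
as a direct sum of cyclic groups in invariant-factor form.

Answer: M ≅ ℤ^1 ⊕ ℤ/3 ⊕ ℤ/9

Derivation:
rank_ℚ(R)=2; free=3−2=1
SNF(R) diag = [3, 9] → torsion [3, 9]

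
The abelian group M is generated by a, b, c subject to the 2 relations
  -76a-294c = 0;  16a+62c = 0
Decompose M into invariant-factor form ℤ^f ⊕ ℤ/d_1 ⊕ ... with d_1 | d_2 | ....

Answer: M ≅ ℤ^1 ⊕ ℤ/2 ⊕ ℤ/4

Derivation:
rank_ℚ(R)=2; free=3−2=1
SNF(R) diag = [2, 4] → torsion [2, 4]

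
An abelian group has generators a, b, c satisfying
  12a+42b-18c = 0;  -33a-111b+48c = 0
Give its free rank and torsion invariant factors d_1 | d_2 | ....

rank_ℚ(R)=2; free=3−2=1
SNF(R) diag = [3, 6] → torsion [3, 6]

Answer: M ≅ ℤ^1 ⊕ ℤ/3 ⊕ ℤ/6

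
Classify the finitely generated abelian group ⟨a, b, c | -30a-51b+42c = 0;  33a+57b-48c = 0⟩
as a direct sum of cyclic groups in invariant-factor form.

rank_ℚ(R)=2; free=3−2=1
SNF(R) diag = [3, 9] → torsion [3, 9]

Answer: M ≅ ℤ^1 ⊕ ℤ/3 ⊕ ℤ/9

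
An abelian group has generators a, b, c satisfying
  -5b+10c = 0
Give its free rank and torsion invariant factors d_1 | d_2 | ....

rank_ℚ(R)=1; free=3−1=2
SNF(R) diag = [5] → torsion [5]

Answer: M ≅ ℤ^2 ⊕ ℤ/5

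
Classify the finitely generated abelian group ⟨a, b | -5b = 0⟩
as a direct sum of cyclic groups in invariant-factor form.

Answer: M ≅ ℤ^1 ⊕ ℤ/5

Derivation:
rank_ℚ(R)=1; free=2−1=1
SNF(R) diag = [5] → torsion [5]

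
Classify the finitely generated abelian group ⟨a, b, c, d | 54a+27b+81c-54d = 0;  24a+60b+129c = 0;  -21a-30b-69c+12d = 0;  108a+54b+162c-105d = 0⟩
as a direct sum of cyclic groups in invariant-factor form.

Answer: M ≅ ℤ/3 ⊕ ℤ/3 ⊕ ℤ/9 ⊕ ℤ/27

Derivation:
rank_ℚ(R)=4; free=4−4=0
SNF(R) diag = [3, 3, 9, 27] → torsion [3, 3, 9, 27]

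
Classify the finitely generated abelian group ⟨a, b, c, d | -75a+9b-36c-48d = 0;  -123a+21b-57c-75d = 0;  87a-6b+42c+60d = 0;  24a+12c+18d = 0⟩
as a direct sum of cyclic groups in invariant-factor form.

Answer: M ≅ ℤ/3 ⊕ ℤ/3 ⊕ ℤ/3 ⊕ ℤ/6

Derivation:
rank_ℚ(R)=4; free=4−4=0
SNF(R) diag = [3, 3, 3, 6] → torsion [3, 3, 3, 6]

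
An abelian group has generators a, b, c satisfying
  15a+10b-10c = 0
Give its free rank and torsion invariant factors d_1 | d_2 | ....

rank_ℚ(R)=1; free=3−1=2
SNF(R) diag = [5] → torsion [5]

Answer: M ≅ ℤ^2 ⊕ ℤ/5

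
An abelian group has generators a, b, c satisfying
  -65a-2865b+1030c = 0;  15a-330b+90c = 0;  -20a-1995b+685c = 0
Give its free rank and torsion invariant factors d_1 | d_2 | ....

rank_ℚ(R)=3; free=3−3=0
SNF(R) diag = [5, 15, 45] → torsion [5, 15, 45]

Answer: M ≅ ℤ/5 ⊕ ℤ/15 ⊕ ℤ/45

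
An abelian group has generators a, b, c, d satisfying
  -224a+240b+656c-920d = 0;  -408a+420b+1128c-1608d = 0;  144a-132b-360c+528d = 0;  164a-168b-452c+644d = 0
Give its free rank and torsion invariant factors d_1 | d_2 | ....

rank_ℚ(R)=4; free=4−4=0
SNF(R) diag = [4, 12, 24, 72] → torsion [4, 12, 24, 72]

Answer: M ≅ ℤ/4 ⊕ ℤ/12 ⊕ ℤ/24 ⊕ ℤ/72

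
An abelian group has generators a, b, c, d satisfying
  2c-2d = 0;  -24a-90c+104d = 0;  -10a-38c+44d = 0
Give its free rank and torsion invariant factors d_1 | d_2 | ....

Answer: M ≅ ℤ^1 ⊕ ℤ/2 ⊕ ℤ/2 ⊕ ℤ/2

Derivation:
rank_ℚ(R)=3; free=4−3=1
SNF(R) diag = [2, 2, 2] → torsion [2, 2, 2]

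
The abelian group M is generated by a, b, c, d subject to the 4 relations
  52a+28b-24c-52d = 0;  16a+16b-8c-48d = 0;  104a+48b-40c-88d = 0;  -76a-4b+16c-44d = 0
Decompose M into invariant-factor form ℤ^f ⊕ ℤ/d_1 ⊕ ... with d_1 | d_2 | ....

Answer: M ≅ ℤ/4 ⊕ ℤ/8 ⊕ ℤ/8 ⊕ ℤ/8

Derivation:
rank_ℚ(R)=4; free=4−4=0
SNF(R) diag = [4, 8, 8, 8] → torsion [4, 8, 8, 8]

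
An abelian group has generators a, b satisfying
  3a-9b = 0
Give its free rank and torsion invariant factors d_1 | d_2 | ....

Answer: M ≅ ℤ^1 ⊕ ℤ/3

Derivation:
rank_ℚ(R)=1; free=2−1=1
SNF(R) diag = [3] → torsion [3]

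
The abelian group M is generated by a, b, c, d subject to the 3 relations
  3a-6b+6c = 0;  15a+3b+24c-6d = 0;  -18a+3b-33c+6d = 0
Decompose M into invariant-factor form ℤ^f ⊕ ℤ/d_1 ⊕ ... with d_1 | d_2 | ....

Answer: M ≅ ℤ^1 ⊕ ℤ/3 ⊕ ℤ/3 ⊕ ℤ/3

Derivation:
rank_ℚ(R)=3; free=4−3=1
SNF(R) diag = [3, 3, 3] → torsion [3, 3, 3]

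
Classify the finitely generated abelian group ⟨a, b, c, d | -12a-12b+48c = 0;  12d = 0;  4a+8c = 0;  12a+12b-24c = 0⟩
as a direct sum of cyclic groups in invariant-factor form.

rank_ℚ(R)=4; free=4−4=0
SNF(R) diag = [4, 12, 12, 24] → torsion [4, 12, 12, 24]

Answer: M ≅ ℤ/4 ⊕ ℤ/12 ⊕ ℤ/12 ⊕ ℤ/24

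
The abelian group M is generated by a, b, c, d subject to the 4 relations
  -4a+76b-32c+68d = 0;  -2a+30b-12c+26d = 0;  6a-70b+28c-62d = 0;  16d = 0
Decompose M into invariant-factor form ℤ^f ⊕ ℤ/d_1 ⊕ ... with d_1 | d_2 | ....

rank_ℚ(R)=4; free=4−4=0
SNF(R) diag = [2, 4, 8, 16] → torsion [2, 4, 8, 16]

Answer: M ≅ ℤ/2 ⊕ ℤ/4 ⊕ ℤ/8 ⊕ ℤ/16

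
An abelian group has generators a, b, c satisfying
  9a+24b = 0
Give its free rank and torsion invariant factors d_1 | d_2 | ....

Answer: M ≅ ℤ^2 ⊕ ℤ/3

Derivation:
rank_ℚ(R)=1; free=3−1=2
SNF(R) diag = [3] → torsion [3]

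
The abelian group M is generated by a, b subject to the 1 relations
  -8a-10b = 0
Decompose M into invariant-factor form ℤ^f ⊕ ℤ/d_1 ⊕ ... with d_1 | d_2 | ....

Answer: M ≅ ℤ^1 ⊕ ℤ/2

Derivation:
rank_ℚ(R)=1; free=2−1=1
SNF(R) diag = [2] → torsion [2]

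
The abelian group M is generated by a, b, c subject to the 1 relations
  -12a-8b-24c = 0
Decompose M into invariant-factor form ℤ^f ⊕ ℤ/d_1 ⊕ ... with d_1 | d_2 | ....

rank_ℚ(R)=1; free=3−1=2
SNF(R) diag = [4] → torsion [4]

Answer: M ≅ ℤ^2 ⊕ ℤ/4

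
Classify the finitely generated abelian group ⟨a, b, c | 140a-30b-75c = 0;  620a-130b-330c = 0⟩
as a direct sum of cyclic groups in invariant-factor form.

rank_ℚ(R)=2; free=3−2=1
SNF(R) diag = [5, 10] → torsion [5, 10]

Answer: M ≅ ℤ^1 ⊕ ℤ/5 ⊕ ℤ/10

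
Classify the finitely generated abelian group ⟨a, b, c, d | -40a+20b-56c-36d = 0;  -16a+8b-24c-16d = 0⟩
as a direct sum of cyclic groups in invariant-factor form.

rank_ℚ(R)=2; free=4−2=2
SNF(R) diag = [4, 8] → torsion [4, 8]

Answer: M ≅ ℤ^2 ⊕ ℤ/4 ⊕ ℤ/8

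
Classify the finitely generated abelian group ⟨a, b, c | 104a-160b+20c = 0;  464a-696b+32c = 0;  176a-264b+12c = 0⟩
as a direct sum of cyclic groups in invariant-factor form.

rank_ℚ(R)=3; free=3−3=0
SNF(R) diag = [4, 8, 8] → torsion [4, 8, 8]

Answer: M ≅ ℤ/4 ⊕ ℤ/8 ⊕ ℤ/8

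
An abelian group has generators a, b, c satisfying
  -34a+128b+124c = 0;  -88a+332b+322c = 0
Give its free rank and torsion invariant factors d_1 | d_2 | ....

rank_ℚ(R)=2; free=3−2=1
SNF(R) diag = [2, 6] → torsion [2, 6]

Answer: M ≅ ℤ^1 ⊕ ℤ/2 ⊕ ℤ/6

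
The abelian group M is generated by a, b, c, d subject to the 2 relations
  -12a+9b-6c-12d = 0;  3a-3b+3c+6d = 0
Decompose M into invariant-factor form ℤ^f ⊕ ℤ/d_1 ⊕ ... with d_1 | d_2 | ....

Answer: M ≅ ℤ^2 ⊕ ℤ/3 ⊕ ℤ/3

Derivation:
rank_ℚ(R)=2; free=4−2=2
SNF(R) diag = [3, 3] → torsion [3, 3]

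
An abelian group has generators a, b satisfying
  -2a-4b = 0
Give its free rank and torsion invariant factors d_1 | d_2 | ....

rank_ℚ(R)=1; free=2−1=1
SNF(R) diag = [2] → torsion [2]

Answer: M ≅ ℤ^1 ⊕ ℤ/2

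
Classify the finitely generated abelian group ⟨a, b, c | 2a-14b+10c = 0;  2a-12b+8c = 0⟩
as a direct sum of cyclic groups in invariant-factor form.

rank_ℚ(R)=2; free=3−2=1
SNF(R) diag = [2, 2] → torsion [2, 2]

Answer: M ≅ ℤ^1 ⊕ ℤ/2 ⊕ ℤ/2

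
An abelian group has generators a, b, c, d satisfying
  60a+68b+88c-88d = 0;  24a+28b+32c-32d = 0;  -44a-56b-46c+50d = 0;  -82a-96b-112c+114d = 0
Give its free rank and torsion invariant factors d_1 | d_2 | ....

rank_ℚ(R)=4; free=4−4=0
SNF(R) diag = [2, 2, 4, 12] → torsion [2, 2, 4, 12]

Answer: M ≅ ℤ/2 ⊕ ℤ/2 ⊕ ℤ/4 ⊕ ℤ/12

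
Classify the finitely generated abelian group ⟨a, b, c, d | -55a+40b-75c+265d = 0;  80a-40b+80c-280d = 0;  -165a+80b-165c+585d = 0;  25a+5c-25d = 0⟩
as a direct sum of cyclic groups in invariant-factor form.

rank_ℚ(R)=4; free=4−4=0
SNF(R) diag = [5, 10, 20, 40] → torsion [5, 10, 20, 40]

Answer: M ≅ ℤ/5 ⊕ ℤ/10 ⊕ ℤ/20 ⊕ ℤ/40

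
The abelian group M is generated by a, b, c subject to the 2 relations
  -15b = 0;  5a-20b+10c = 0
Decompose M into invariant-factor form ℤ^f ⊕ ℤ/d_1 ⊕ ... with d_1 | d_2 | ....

rank_ℚ(R)=2; free=3−2=1
SNF(R) diag = [5, 15] → torsion [5, 15]

Answer: M ≅ ℤ^1 ⊕ ℤ/5 ⊕ ℤ/15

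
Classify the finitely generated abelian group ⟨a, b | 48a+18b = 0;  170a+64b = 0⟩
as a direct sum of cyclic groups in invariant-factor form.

rank_ℚ(R)=2; free=2−2=0
SNF(R) diag = [2, 6] → torsion [2, 6]

Answer: M ≅ ℤ/2 ⊕ ℤ/6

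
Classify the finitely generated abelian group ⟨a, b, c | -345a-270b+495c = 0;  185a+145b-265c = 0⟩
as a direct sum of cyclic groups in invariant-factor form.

Answer: M ≅ ℤ^1 ⊕ ℤ/5 ⊕ ℤ/15

Derivation:
rank_ℚ(R)=2; free=3−2=1
SNF(R) diag = [5, 15] → torsion [5, 15]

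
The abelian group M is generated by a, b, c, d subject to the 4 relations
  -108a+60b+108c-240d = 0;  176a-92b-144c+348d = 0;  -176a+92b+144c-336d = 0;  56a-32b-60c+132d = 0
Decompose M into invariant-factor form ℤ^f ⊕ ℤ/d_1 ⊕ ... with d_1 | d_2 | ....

rank_ℚ(R)=4; free=4−4=0
SNF(R) diag = [4, 12, 12, 12] → torsion [4, 12, 12, 12]

Answer: M ≅ ℤ/4 ⊕ ℤ/12 ⊕ ℤ/12 ⊕ ℤ/12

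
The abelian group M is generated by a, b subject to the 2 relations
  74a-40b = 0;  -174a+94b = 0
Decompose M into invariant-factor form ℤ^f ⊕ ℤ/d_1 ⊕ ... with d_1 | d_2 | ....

Answer: M ≅ ℤ/2 ⊕ ℤ/2

Derivation:
rank_ℚ(R)=2; free=2−2=0
SNF(R) diag = [2, 2] → torsion [2, 2]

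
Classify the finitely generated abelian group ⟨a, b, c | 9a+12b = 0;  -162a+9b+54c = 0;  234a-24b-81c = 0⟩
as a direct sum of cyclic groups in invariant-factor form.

rank_ℚ(R)=3; free=3−3=0
SNF(R) diag = [3, 9, 27] → torsion [3, 9, 27]

Answer: M ≅ ℤ/3 ⊕ ℤ/9 ⊕ ℤ/27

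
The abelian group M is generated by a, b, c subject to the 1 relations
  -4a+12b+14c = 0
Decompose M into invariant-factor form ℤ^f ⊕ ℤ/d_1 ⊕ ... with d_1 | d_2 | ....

rank_ℚ(R)=1; free=3−1=2
SNF(R) diag = [2] → torsion [2]

Answer: M ≅ ℤ^2 ⊕ ℤ/2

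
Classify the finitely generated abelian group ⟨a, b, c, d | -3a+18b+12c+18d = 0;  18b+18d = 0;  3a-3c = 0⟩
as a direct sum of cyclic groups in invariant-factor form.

rank_ℚ(R)=3; free=4−3=1
SNF(R) diag = [3, 9, 18] → torsion [3, 9, 18]

Answer: M ≅ ℤ^1 ⊕ ℤ/3 ⊕ ℤ/9 ⊕ ℤ/18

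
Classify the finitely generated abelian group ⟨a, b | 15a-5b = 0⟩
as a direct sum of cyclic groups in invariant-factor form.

Answer: M ≅ ℤ^1 ⊕ ℤ/5

Derivation:
rank_ℚ(R)=1; free=2−1=1
SNF(R) diag = [5] → torsion [5]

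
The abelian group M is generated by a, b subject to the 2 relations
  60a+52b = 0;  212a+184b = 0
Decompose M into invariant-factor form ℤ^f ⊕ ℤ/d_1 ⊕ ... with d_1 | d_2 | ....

rank_ℚ(R)=2; free=2−2=0
SNF(R) diag = [4, 4] → torsion [4, 4]

Answer: M ≅ ℤ/4 ⊕ ℤ/4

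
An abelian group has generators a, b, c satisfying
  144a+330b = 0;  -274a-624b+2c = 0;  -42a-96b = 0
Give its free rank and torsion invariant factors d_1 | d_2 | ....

rank_ℚ(R)=3; free=3−3=0
SNF(R) diag = [2, 6, 6] → torsion [2, 6, 6]

Answer: M ≅ ℤ/2 ⊕ ℤ/6 ⊕ ℤ/6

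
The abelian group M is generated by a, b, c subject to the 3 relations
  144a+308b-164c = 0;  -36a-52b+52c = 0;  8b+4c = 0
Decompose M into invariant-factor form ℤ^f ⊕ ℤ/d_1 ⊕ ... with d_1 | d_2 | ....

Answer: M ≅ ℤ/4 ⊕ ℤ/12 ⊕ ℤ/36

Derivation:
rank_ℚ(R)=3; free=3−3=0
SNF(R) diag = [4, 12, 36] → torsion [4, 12, 36]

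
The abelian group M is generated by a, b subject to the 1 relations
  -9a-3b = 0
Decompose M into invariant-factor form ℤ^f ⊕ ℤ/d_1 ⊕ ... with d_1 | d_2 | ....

Answer: M ≅ ℤ^1 ⊕ ℤ/3

Derivation:
rank_ℚ(R)=1; free=2−1=1
SNF(R) diag = [3] → torsion [3]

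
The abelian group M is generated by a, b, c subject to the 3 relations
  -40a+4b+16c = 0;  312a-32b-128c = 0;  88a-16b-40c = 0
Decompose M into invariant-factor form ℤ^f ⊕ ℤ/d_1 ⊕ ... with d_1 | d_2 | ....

rank_ℚ(R)=3; free=3−3=0
SNF(R) diag = [4, 8, 24] → torsion [4, 8, 24]

Answer: M ≅ ℤ/4 ⊕ ℤ/8 ⊕ ℤ/24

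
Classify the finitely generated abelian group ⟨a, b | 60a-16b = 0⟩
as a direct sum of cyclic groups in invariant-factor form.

Answer: M ≅ ℤ^1 ⊕ ℤ/4

Derivation:
rank_ℚ(R)=1; free=2−1=1
SNF(R) diag = [4] → torsion [4]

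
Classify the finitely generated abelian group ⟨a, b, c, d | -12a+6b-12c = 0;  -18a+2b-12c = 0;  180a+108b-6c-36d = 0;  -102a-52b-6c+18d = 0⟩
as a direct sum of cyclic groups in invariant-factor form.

Answer: M ≅ ℤ/2 ⊕ ℤ/6 ⊕ ℤ/6 ⊕ ℤ/18

Derivation:
rank_ℚ(R)=4; free=4−4=0
SNF(R) diag = [2, 6, 6, 18] → torsion [2, 6, 6, 18]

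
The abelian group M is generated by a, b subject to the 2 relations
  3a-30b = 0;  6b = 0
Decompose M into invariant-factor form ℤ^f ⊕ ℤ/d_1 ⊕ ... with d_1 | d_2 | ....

rank_ℚ(R)=2; free=2−2=0
SNF(R) diag = [3, 6] → torsion [3, 6]

Answer: M ≅ ℤ/3 ⊕ ℤ/6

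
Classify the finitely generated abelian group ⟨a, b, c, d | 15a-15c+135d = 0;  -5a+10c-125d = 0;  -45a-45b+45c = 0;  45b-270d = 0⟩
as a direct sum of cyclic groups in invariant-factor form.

Answer: M ≅ ℤ/5 ⊕ ℤ/15 ⊕ ℤ/45 ⊕ ℤ/135

Derivation:
rank_ℚ(R)=4; free=4−4=0
SNF(R) diag = [5, 15, 45, 135] → torsion [5, 15, 45, 135]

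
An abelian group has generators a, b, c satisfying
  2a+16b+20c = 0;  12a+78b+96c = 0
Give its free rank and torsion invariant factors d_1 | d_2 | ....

Answer: M ≅ ℤ^1 ⊕ ℤ/2 ⊕ ℤ/6

Derivation:
rank_ℚ(R)=2; free=3−2=1
SNF(R) diag = [2, 6] → torsion [2, 6]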